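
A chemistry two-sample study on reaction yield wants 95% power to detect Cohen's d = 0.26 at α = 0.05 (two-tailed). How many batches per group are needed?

z_{α/2} = 1.96, z_β = Φ⁻¹(0.95) = 1.645. For small effect (d = 0.26): n per group = 2(z_{α/2} + z_β)²/d² = 2(1.96 + 1.645)²/0.26² = 384.5 → 385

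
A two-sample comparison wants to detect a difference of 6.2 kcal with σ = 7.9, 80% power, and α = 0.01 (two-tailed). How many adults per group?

n per group = 2(z_α/2 + z_β)²σ²/d² = 2×(2.576 + 0.84)²×7.9²/6.2² = 37.9 → n = 38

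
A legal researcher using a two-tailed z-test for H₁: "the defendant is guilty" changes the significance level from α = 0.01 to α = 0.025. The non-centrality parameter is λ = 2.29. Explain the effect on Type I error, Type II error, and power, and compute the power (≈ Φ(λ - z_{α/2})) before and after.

Increasing α from 0.01 to 0.025:
• Type I error rate increases (α is the Type I rate by definition).
• Critical value moves from z_{α/2} = 2.576 to 2.241, so power = Φ(λ - z_{α/2}) goes from Φ(2.29 - 2.576) = 0.387 to Φ(2.29 - 2.241) = 0.52.
• Type II error rate β = 1 - power therefore decreases (0.613 → 0.48).
Appropriate when false negatives are costly — here, acquitting a guilty person.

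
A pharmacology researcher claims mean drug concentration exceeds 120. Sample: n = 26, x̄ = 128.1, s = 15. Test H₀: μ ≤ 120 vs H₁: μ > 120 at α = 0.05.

t = (128.1 - 120)/(15/√26) = 2.753, df = 25. Critical t = 1.708. Reject H₀.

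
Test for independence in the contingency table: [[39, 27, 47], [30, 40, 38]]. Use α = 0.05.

χ² = 4.538. df = 2, critical = 5.991. Fail to reject H₀. No evidence of dependence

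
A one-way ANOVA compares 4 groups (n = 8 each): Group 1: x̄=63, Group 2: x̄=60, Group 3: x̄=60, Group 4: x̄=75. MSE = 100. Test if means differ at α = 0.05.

Grand mean = 64.5. SS_between = 1224.0, MS_between = 408.0. F = 4.08, F_crit ≈ 2.947. Reject H₀.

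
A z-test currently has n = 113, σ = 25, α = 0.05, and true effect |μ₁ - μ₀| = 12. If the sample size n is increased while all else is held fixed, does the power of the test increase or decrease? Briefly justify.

Power increases: a larger n shrinks the standard error σ/√n, moving the sampling distribution under H₁ further from the critical value.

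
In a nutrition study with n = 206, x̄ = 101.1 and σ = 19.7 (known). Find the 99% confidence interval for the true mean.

CI = x̄ ± z*(σ/√n) = 101.1 ± 2.576(19.7/√206) = 101.1 ± 3.54 = (97.56, 104.64)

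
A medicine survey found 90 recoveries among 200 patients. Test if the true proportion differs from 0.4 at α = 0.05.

p̂ = 0.45, p₀ = 0.4. z = (p̂ - p₀)/√(p₀(1-p₀)/n) = 1.443. Critical: ±1.96. Fail to reject H₀.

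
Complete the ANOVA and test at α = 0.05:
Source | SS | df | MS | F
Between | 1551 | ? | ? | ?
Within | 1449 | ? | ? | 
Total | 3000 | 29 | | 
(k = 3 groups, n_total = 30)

df_between = 2, df_within = 27. MS_between = 775.5, MS_within = 53.67. F = 14.45, F_crit ≈ 3.354. Reject H₀.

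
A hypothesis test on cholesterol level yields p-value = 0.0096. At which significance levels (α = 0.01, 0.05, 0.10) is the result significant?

p = 0.0096. Significant at: α = 0.01, 0.05, 0.1.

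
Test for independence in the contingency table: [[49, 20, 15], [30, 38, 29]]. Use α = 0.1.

χ² = 13.748. df = 2, critical = 4.605. Reject H₀. Variables are dependent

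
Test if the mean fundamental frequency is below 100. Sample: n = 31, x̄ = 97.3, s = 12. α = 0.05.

t = (97.3 - 100)/(12/√31) = -1.253, df = 30. Critical t = -1.697. Fail to reject H₀.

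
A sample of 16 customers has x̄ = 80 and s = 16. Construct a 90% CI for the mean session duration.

CI = x̄ ± t*(s/√n) = 80 ± 1.753(16/√16) = (72.99, 87.01)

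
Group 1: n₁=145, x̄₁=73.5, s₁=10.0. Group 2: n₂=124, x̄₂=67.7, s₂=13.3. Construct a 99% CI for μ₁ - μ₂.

Difference = 5.8. SE = √(10.0²/145 + 13.3²/124) = 1.455. CI = (2.05, 9.55)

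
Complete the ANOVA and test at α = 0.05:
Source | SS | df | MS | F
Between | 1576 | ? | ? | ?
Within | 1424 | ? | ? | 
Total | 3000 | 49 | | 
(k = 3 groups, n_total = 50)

df_between = 2, df_within = 47. MS_between = 788.0, MS_within = 30.3. F = 26.008, F_crit ≈ 3.195. Reject H₀.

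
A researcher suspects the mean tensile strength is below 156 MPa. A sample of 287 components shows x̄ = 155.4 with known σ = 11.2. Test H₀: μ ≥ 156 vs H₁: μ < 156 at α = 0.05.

z = -0.908. Critical value: -1.645. Fail to reject H₀.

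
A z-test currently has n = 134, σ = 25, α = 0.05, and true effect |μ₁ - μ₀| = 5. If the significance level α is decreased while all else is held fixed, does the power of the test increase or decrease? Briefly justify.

Power decreases: a smaller α raises the critical value, so less of the H₁ sampling distribution falls in the rejection region.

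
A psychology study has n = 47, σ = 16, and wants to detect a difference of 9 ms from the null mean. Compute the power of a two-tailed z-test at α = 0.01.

SE = σ/√n = 16/√47 = 2.334. Non-centrality λ = d/SE = 9/2.334 = 3.856. Power ≈ Φ(λ - z_{α/2}) = Φ(3.856 - 2.576) = Φ(1.28) = 0.9.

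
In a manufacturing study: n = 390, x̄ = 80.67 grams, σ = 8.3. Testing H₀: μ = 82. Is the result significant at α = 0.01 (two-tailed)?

z = (80.67 - 82)/(8.3/√390) = -3.165. Since |z| > 2.576, significant at α = 0.01.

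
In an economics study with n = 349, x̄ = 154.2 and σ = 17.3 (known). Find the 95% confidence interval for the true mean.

CI = x̄ ± z*(σ/√n) = 154.2 ± 1.96(17.3/√349) = 154.2 ± 1.82 = (152.38, 156.02)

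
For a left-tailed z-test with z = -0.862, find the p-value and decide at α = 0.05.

p = P(Z < -0.862) = Φ(-0.862) ≈ 0.1943. Since p ≥ 0.05, fail to reject H₀ (not significant) at α = 0.05.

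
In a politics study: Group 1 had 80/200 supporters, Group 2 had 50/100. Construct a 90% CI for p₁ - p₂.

p̂₁ = 0.4, p̂₂ = 0.5. Difference = -0.1. CI = (-0.2, 0.0)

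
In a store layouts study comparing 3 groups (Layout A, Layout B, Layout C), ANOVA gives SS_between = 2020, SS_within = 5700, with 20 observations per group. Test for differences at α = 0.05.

df_between = 2, df_within = 57. F = MS_between/MS_within = 1010.0/100.0 = 10.1. F_crit ≈ 3.159. Reject H₀. At least one mean differs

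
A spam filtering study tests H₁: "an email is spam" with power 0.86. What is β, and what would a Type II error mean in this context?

β = 1 - power = 1 - 0.86 = 0.14. A Type II error is failing to reject H₀ when H₀ is false (false negative) — here, failing to conclude that an email is spam when in fact it is true. Consequence: a spam email lands in the inbox.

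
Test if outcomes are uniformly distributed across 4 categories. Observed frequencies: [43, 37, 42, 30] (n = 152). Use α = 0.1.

Expected = 38 each. χ² = Σ(O-E)²/E = 2.789. df = 3, critical value = 6.251. Fail to reject H₀.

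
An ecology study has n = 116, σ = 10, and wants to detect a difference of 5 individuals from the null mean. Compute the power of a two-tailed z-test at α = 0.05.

SE = σ/√n = 10/√116 = 0.928. Non-centrality λ = d/SE = 5/0.928 = 5.385. Power ≈ Φ(λ - z_{α/2}) = Φ(5.385 - 1.96) = Φ(3.425) = 1.0.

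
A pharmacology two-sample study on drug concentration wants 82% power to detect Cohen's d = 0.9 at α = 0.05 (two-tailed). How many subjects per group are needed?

z_{α/2} = 1.96, z_β = Φ⁻¹(0.82) = 0.915. For large effect (d = 0.9): n per group = 2(z_{α/2} + z_β)²/d² = 2(1.96 + 0.915)²/0.9² = 20.4 → 21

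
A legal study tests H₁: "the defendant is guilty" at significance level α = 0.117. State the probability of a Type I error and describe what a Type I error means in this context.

P(Type I error) = α = 0.117. A Type I error is rejecting H₀ when H₀ is actually true (false positive) — here, concluding that the defendant is guilty when in fact this is not the case. Consequence: convicting an innocent person.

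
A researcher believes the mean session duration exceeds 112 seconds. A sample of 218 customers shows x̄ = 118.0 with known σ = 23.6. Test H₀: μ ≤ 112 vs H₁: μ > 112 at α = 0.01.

z = 3.754. Critical value: 2.33. Reject H₀.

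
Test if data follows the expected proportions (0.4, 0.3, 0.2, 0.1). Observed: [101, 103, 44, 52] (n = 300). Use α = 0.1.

Expected: [120.0, 90.0, 60.0, 30.0]. χ² = 25.286. df = 3, critical = 6.251. Reject H₀.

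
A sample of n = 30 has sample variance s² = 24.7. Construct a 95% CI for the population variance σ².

df = 29. χ²_{0.025} = 45.722, χ²_{0.975} = 16.047. CI for σ² = ((n-1)s²/χ²_{α/2}, (n-1)s²/χ²_{1-α/2}) = (29·24.7/45.722, 29·24.7/16.047) = (15.67, 44.64)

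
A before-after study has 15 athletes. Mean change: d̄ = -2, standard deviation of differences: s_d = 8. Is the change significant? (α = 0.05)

t = d̄/(s_d/√n) = -2/(8/√15) = -0.968. df = 14, critical t = ±2.145. Fail to reject H₀.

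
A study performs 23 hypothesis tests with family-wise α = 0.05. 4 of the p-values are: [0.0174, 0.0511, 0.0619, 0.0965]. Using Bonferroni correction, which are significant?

Bonferroni α = 0.05/23 = 0.00217. None of the given p-values are significant.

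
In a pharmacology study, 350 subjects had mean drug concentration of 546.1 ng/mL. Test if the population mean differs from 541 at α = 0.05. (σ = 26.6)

z = (x̄ - μ₀)/(σ/√n) = (546.1 - 541)/(26.6/√350) = 3.587. Critical value: ±1.96. Since |3.587| > 1.96, Reject H₀.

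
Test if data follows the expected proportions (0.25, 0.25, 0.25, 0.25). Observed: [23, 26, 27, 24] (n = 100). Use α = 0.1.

Expected: [25.0, 25.0, 25.0, 25.0]. χ² = 0.4. df = 3, critical = 6.251. Fail to reject H₀.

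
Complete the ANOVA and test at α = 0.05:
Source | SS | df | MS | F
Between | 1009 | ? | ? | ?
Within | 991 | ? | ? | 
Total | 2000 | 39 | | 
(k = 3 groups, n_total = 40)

df_between = 2, df_within = 37. MS_between = 504.5, MS_within = 26.78. F = 18.836, F_crit ≈ 3.252. Reject H₀.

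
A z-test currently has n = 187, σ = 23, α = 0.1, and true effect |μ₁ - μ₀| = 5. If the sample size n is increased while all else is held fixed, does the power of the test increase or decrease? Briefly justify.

Power increases: a larger n shrinks the standard error σ/√n, moving the sampling distribution under H₁ further from the critical value.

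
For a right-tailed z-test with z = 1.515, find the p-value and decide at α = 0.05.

p = P(Z > 1.515) = 1 - Φ(1.515) ≈ 0.0649. Since p ≥ 0.05, fail to reject H₀ (not significant) at α = 0.05.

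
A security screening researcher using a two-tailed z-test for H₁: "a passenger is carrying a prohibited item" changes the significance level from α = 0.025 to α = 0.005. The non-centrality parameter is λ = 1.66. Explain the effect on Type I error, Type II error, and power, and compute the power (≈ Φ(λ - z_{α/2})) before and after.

Decreasing α from 0.025 to 0.005:
• Type I error rate decreases (α is the Type I rate by definition).
• Critical value moves from z_{α/2} = 2.241 to 2.807, so power = Φ(λ - z_{α/2}) goes from Φ(1.66 - 2.241) = 0.281 to Φ(1.66 - 2.807) = 0.126.
• Type II error rate β = 1 - power therefore increases (0.719 → 0.874).
Appropriate when false positives are costly — here, detaining an innocent passenger — delay and inconvenience.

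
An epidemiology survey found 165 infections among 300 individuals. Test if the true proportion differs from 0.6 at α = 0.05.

p̂ = 0.55, p₀ = 0.6. z = (p̂ - p₀)/√(p₀(1-p₀)/n) = -1.768. Critical: ±1.96. Fail to reject H₀.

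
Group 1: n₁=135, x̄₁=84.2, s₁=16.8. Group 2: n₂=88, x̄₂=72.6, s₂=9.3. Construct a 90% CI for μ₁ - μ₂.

Difference = 11.6. SE = √(16.8²/135 + 9.3²/88) = 1.753. CI = (8.72, 14.48)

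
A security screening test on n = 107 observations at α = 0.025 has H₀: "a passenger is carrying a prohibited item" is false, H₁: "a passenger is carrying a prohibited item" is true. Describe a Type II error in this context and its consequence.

Type II error: failing to reject H₀ when it is false — concluding that a passenger is carrying a prohibited item is not supported when in fact it is. Consequence: letting a prohibited item through — security breach.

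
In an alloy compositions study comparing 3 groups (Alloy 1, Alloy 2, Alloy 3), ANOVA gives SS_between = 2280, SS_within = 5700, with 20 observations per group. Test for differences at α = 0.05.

df_between = 2, df_within = 57. F = MS_between/MS_within = 1140.0/100.0 = 11.4. F_crit ≈ 3.159. Reject H₀. At least one mean differs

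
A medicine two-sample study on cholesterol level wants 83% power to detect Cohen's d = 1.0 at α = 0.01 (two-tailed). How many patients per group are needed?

z_{α/2} = 2.576, z_β = Φ⁻¹(0.83) = 0.954. For large effect (d = 1.0): n per group = 2(z_{α/2} + z_β)²/d² = 2(2.576 + 0.954)²/1.0² = 24.9 → 25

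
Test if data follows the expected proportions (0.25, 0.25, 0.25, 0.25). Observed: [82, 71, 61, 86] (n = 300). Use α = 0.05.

Expected: [75.0, 75.0, 75.0, 75.0]. χ² = 5.093. df = 3, critical = 7.815. Fail to reject H₀.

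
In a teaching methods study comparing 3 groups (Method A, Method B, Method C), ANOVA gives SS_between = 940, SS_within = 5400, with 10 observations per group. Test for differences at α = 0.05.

df_between = 2, df_within = 27. F = MS_between/MS_within = 470.0/200.0 = 2.35. F_crit ≈ 3.354. Fail to reject H₀.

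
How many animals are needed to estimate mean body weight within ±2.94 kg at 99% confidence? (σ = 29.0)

n = (z*σ/E)² = (2.576×29.0/2.94)² = 645.6 → n = 646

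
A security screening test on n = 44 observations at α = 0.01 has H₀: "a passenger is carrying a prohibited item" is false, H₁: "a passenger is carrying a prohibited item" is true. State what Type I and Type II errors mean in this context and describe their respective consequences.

Type I (false positive): concluding that a passenger is carrying a prohibited item when it is not — detaining an innocent passenger — delay and inconvenience. Type II (false negative): failing to conclude that a passenger is carrying a prohibited item when it is — letting a prohibited item through — security breach. Which is costlier depends on domain priorities and is a judgement call rather than a statistical fact.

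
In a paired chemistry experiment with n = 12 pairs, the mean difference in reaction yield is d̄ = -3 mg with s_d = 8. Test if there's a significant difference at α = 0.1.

t = d̄/(s_d/√n) = -3/(8/√12) = -1.299. df = 11, critical t = ±1.796. Fail to reject H₀.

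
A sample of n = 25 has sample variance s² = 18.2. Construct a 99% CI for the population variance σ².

df = 24. χ²_{0.005} = 45.559, χ²_{0.995} = 9.886. CI for σ² = ((n-1)s²/χ²_{α/2}, (n-1)s²/χ²_{1-α/2}) = (24·18.2/45.559, 24·18.2/9.886) = (9.59, 44.18)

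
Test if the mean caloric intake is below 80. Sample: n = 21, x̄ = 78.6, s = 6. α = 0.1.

t = (78.6 - 80)/(6/√21) = -1.069, df = 20. Critical t = -1.325. Fail to reject H₀.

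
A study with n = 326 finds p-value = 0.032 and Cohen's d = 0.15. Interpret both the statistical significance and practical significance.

Statistically significant (p = 0.032 < 0.05). Cohen's d = 0.15 indicates a very small effect size. Both statistical and practical significance should be considered.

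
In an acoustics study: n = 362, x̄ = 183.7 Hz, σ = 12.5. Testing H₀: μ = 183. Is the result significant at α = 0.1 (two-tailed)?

z = (183.7 - 183)/(12.5/√362) = 1.065. Since |z| ≤ 1.645, not significant at α = 0.1.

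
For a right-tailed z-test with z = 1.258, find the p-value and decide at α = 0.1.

p = P(Z > 1.258) = 1 - Φ(1.258) ≈ 0.1042. Since p ≥ 0.1, fail to reject H₀ (not significant) at α = 0.1.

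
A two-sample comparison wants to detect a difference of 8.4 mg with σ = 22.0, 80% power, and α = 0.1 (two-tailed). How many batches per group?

n per group = 2(z_α/2 + z_β)²σ²/d² = 2×(1.645 + 0.84)²×22.0²/8.4² = 84.7 → n = 85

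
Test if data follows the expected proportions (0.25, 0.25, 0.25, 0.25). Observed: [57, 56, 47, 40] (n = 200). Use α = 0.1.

Expected: [50.0, 50.0, 50.0, 50.0]. χ² = 3.88. df = 3, critical = 6.251. Fail to reject H₀.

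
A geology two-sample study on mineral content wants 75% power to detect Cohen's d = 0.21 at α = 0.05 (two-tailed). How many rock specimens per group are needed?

z_{α/2} = 1.96, z_β = Φ⁻¹(0.75) = 0.674. For small effect (d = 0.21): n per group = 2(z_{α/2} + z_β)²/d² = 2(1.96 + 0.674)²/0.21² = 314.6 → 315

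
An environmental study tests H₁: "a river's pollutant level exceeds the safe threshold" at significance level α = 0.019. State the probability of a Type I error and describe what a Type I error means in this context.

P(Type I error) = α = 0.019. A Type I error is rejecting H₀ when H₀ is actually true (false positive) — here, concluding that a river's pollutant level exceeds the safe threshold when in fact this is not the case. Consequence: shutting down a compliant factory unnecessarily.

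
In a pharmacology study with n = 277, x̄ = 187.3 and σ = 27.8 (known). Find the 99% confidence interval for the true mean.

CI = x̄ ± z*(σ/√n) = 187.3 ± 2.576(27.8/√277) = 187.3 ± 4.3 = (183.0, 191.6)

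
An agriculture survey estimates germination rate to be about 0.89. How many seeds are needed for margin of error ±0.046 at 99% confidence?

n = z²p(1-p)/E² = 2.576²×0.89×0.11/0.046² = 307.01 → n = 308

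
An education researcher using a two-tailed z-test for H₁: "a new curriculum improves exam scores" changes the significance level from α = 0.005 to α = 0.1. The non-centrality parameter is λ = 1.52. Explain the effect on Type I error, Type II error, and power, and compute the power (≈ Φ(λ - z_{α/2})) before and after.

Increasing α from 0.005 to 0.1:
• Type I error rate increases (α is the Type I rate by definition).
• Critical value moves from z_{α/2} = 2.807 to 1.645, so power = Φ(λ - z_{α/2}) goes from Φ(1.52 - 2.807) = 0.099 to Φ(1.52 - 1.645) = 0.45.
• Type II error rate β = 1 - power therefore decreases (0.901 → 0.55).
Appropriate when false negatives are costly — here, keeping the old curriculum when the new one would have helped students.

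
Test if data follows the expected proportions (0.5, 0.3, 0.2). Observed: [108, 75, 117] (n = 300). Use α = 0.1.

Expected: [150.0, 90.0, 60.0]. χ² = 68.41. df = 2, critical = 4.605. Reject H₀.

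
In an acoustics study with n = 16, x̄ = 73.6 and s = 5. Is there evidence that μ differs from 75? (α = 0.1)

t = (x̄ - μ₀)/(s/√n) = (73.6 - 75)/(5/√16) = -1.12. df = 15, critical t = ±1.753. Fail to reject H₀.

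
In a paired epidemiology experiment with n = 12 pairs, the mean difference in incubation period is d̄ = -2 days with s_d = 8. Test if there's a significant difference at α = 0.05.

t = d̄/(s_d/√n) = -2/(8/√12) = -0.866. df = 11, critical t = ±2.201. Fail to reject H₀.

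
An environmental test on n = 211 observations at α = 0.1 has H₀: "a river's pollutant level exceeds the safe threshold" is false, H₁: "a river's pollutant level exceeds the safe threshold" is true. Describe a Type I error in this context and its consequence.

Type I error: rejecting H₀ when it is true — concluding that a river's pollutant level exceeds the safe threshold when in fact it is not. Consequence: shutting down a compliant factory unnecessarily.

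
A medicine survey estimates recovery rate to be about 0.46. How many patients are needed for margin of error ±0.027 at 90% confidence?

n = z²p(1-p)/E² = 1.645²×0.46×0.54/0.027² = 922.1 → n = 923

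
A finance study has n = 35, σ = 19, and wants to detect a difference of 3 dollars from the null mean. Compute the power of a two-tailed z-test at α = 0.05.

SE = σ/√n = 19/√35 = 3.212. Non-centrality λ = d/SE = 3/3.212 = 0.934. Power ≈ Φ(λ - z_{α/2}) = Φ(0.934 - 1.96) = Φ(-1.026) = 0.152.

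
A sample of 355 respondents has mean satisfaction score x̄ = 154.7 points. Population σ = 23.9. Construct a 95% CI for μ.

CI = x̄ ± z*(σ/√n) = 154.7 ± 1.96(23.9/√355) = 154.7 ± 2.49 = (152.21, 157.19)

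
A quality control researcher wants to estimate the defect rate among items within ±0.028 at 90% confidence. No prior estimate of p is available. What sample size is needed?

Conservative approach: use p = 0.5 (maximizes p(1-p) = 0.25). n = z²(0.25)/E² = 1.645²×0.25/0.028² = 862.9 → n = 863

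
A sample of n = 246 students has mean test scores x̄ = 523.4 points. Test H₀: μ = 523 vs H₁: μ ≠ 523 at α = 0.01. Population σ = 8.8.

z = (x̄ - μ₀)/(σ/√n) = (523.4 - 523)/(8.8/√246) = 0.713. Critical value: ±2.576. Since |0.713| ≤ 2.576, Fail to reject H₀.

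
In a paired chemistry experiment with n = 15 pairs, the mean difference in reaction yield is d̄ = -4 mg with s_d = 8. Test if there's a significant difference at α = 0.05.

t = d̄/(s_d/√n) = -4/(8/√15) = -1.936. df = 14, critical t = ±2.145. Fail to reject H₀.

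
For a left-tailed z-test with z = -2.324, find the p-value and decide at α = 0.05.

p = P(Z < -2.324) = Φ(-2.324) ≈ 0.0101. Since p < 0.05, reject H₀ (significant) at α = 0.05.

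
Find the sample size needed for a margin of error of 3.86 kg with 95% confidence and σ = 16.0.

n = (z*σ/E)² = (1.96×16.0/3.86)² = 66.01 → n = 67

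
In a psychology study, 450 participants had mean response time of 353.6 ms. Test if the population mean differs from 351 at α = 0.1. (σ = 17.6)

z = (x̄ - μ₀)/(σ/√n) = (353.6 - 351)/(17.6/√450) = 3.134. Critical value: ±1.645. Since |3.134| > 1.645, Reject H₀.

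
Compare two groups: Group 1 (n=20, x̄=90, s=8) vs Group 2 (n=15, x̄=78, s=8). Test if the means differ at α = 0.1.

Pooled sp = 8.0. t = 4.392, df = 33. Critical t = ±1.692. Reject H₀.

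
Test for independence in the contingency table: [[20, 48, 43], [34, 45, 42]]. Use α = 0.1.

χ² = 3.313. df = 2, critical = 4.605. Fail to reject H₀. No evidence of dependence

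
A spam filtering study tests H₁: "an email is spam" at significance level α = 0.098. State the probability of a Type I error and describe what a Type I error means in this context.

P(Type I error) = α = 0.098. A Type I error is rejecting H₀ when H₀ is actually true (false positive) — here, concluding that an email is spam when in fact this is not the case. Consequence: a legitimate email is sent to the spam folder and the user misses it.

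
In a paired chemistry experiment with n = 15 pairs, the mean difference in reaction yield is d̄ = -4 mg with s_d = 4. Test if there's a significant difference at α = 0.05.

t = d̄/(s_d/√n) = -4/(4/√15) = -3.873. df = 14, critical t = ±2.145. Reject H₀.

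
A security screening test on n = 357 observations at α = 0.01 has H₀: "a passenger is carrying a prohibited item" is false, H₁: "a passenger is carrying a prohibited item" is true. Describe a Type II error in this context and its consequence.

Type II error: failing to reject H₀ when it is false — concluding that a passenger is carrying a prohibited item is not supported when in fact it is. Consequence: letting a prohibited item through — security breach.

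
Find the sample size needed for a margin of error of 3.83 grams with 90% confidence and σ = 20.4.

n = (z*σ/E)² = (1.645×20.4/3.83)² = 76.8 → n = 77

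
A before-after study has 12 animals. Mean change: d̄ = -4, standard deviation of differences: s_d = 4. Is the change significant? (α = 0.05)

t = d̄/(s_d/√n) = -4/(4/√12) = -3.464. df = 11, critical t = ±2.201. Reject H₀.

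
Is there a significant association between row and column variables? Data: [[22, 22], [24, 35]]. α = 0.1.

χ² = 0.886. df = 1, critical = 2.706. Fail to reject H₀. No evidence of dependence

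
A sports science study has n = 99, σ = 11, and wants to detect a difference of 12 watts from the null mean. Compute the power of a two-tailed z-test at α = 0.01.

SE = σ/√n = 11/√99 = 1.106. Non-centrality λ = d/SE = 12/1.106 = 10.854. Power ≈ Φ(λ - z_{α/2}) = Φ(10.854 - 2.576) = Φ(8.278) = 1.0.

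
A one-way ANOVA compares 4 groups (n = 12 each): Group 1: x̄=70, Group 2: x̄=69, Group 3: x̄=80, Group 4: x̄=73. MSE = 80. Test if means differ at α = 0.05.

Grand mean = 73.0. SS_between = 888.0, MS_between = 296.0. F = 3.7, F_crit ≈ 2.816. Reject H₀.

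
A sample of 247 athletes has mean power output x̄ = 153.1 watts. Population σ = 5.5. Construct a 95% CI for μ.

CI = x̄ ± z*(σ/√n) = 153.1 ± 1.96(5.5/√247) = 153.1 ± 0.69 = (152.41, 153.79)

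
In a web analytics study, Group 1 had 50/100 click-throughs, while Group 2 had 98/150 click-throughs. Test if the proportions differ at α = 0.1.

p̂₁ = 0.5, p̂₂ = 0.653, pooled p̂ = 0.592. z = -2.417. Critical: ±1.645. Reject H₀.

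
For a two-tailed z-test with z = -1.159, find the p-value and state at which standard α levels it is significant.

p = 2·P(Z > |-1.159|) = 2·(1 - Φ(1.159)) ≈ 0.2465. Not significant at any standard level.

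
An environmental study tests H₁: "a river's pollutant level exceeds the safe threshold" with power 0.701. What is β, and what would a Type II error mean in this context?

β = 1 - power = 1 - 0.701 = 0.299. A Type II error is failing to reject H₀ when H₀ is false (false negative) — here, failing to conclude that a river's pollutant level exceeds the safe threshold when in fact it is true. Consequence: allowing unsafe pollution to continue.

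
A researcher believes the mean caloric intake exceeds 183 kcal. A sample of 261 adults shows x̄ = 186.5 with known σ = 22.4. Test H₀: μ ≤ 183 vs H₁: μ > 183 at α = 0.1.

z = 2.524. Critical value: 1.28. Reject H₀.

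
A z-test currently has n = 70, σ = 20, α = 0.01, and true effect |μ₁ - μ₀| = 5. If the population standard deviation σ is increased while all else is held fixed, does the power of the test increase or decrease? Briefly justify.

Power decreases: a larger σ inflates the standard error σ/√n, pulling the sampling distribution under H₁ back toward the critical value.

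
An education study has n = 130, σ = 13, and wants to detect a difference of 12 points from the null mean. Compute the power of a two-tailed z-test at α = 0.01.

SE = σ/√n = 13/√130 = 1.14. Non-centrality λ = d/SE = 12/1.14 = 10.525. Power ≈ Φ(λ - z_{α/2}) = Φ(10.525 - 2.576) = Φ(7.949) = 1.0.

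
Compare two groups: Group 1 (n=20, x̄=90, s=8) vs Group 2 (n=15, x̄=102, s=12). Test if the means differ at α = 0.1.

Pooled sp = 9.9. t = -3.55, df = 33. Critical t = ±1.692. Reject H₀.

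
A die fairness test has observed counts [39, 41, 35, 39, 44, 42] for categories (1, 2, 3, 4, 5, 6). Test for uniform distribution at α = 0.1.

Expected = 40 each. χ² = Σ(O-E)²/E = 1.2. df = 5, critical value = 9.236. Fail to reject H₀.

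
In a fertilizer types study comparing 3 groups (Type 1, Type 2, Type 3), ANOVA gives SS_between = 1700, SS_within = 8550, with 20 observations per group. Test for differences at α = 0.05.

df_between = 2, df_within = 57. F = MS_between/MS_within = 850.0/150.0 = 5.667. F_crit ≈ 3.159. Reject H₀. At least one mean differs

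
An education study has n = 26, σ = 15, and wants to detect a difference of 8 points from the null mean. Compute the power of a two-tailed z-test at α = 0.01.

SE = σ/√n = 15/√26 = 2.942. Non-centrality λ = d/SE = 8/2.942 = 2.719. Power ≈ Φ(λ - z_{α/2}) = Φ(2.719 - 2.576) = Φ(0.143) = 0.557.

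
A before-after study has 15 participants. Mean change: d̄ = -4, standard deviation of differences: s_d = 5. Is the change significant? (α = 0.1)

t = d̄/(s_d/√n) = -4/(5/√15) = -3.098. df = 14, critical t = ±1.761. Reject H₀.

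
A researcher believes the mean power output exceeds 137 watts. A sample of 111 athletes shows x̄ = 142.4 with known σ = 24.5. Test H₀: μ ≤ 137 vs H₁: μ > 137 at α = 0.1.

z = 2.322. Critical value: 1.28. Reject H₀.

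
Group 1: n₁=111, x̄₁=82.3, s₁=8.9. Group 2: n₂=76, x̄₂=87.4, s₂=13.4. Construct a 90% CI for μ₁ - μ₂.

Difference = -5.1. SE = √(8.9²/111 + 13.4²/76) = 1.754. CI = (-7.99, -2.21)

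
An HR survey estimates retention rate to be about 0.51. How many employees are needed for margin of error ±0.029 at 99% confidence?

n = z²p(1-p)/E² = 2.576²×0.51×0.49/0.029² = 1971.8 → n = 1972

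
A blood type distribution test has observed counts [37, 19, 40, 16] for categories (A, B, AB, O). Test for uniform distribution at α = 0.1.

Expected = 28 each. χ² = Σ(O-E)²/E = 16.071. df = 3, critical value = 6.251. Reject H₀.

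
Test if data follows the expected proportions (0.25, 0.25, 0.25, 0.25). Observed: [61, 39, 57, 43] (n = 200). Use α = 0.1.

Expected: [50.0, 50.0, 50.0, 50.0]. χ² = 6.8. df = 3, critical = 6.251. Reject H₀.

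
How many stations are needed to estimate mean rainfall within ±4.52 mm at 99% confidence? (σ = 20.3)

n = (z*σ/E)² = (2.576×20.3/4.52)² = 133.8 → n = 134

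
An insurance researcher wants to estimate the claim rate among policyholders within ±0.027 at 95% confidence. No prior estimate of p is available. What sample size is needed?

Conservative approach: use p = 0.5 (maximizes p(1-p) = 0.25). n = z²(0.25)/E² = 1.96²×0.25/0.027² = 1317.4 → n = 1318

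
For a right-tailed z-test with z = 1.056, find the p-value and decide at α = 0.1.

p = P(Z > 1.056) = 1 - Φ(1.056) ≈ 0.1455. Since p ≥ 0.1, fail to reject H₀ (not significant) at α = 0.1.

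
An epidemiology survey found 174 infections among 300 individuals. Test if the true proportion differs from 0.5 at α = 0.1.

p̂ = 0.58, p₀ = 0.5. z = (p̂ - p₀)/√(p₀(1-p₀)/n) = 2.771. Critical: ±1.645. Reject H₀.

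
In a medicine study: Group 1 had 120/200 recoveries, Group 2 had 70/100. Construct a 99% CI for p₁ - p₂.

p̂₁ = 0.6, p̂₂ = 0.7. Difference = -0.1. CI = (-0.248, 0.048)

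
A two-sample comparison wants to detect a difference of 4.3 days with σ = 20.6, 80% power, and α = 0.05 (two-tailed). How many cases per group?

n per group = 2(z_α/2 + z_β)²σ²/d² = 2×(1.96 + 0.84)²×20.6²/4.3² = 359.9 → n = 360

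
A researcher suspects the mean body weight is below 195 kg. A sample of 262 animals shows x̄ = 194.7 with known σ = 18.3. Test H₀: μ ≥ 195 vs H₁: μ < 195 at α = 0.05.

z = -0.265. Critical value: -1.645. Fail to reject H₀.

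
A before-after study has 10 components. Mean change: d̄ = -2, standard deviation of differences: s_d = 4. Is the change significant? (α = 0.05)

t = d̄/(s_d/√n) = -2/(4/√10) = -1.581. df = 9, critical t = ±2.262. Fail to reject H₀.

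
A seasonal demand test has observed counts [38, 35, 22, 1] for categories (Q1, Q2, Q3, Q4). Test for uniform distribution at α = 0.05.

Expected = 24 each. χ² = Σ(O-E)²/E = 35.417. df = 3, critical value = 7.815. Reject H₀.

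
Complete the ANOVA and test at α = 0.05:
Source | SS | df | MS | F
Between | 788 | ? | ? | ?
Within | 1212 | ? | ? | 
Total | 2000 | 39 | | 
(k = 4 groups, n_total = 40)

df_between = 3, df_within = 36. MS_between = 262.67, MS_within = 33.67. F = 7.802, F_crit ≈ 2.866. Reject H₀.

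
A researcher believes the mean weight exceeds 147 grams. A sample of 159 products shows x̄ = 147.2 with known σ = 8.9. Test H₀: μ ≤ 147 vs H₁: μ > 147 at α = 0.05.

z = 0.283. Critical value: 1.645. Fail to reject H₀.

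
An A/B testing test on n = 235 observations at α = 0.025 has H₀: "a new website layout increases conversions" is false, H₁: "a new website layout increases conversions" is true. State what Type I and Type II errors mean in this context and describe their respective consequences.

Type I (false positive): concluding that a new website layout increases conversions when it is not — rolling out a layout that doesn't actually help — wasted engineering effort. Type II (false negative): failing to conclude that a new website layout increases conversions when it is — discarding a layout that would have improved conversions — lost revenue. Which is costlier depends on domain priorities and is a judgement call rather than a statistical fact.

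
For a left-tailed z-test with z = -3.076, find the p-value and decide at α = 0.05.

p = P(Z < -3.076) = Φ(-3.076) ≈ 0.001. Since p < 0.05, reject H₀ (significant) at α = 0.05.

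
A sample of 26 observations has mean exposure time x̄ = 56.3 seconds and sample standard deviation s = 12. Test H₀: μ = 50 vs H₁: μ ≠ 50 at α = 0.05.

t = (x̄ - μ₀)/(s/√n) = (56.3 - 50)/(12/√26) = 2.677. df = 25, critical t = ±2.06. Reject H₀.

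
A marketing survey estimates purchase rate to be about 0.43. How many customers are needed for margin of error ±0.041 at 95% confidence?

n = z²p(1-p)/E² = 1.96²×0.43×0.57/0.041² = 560.1 → n = 561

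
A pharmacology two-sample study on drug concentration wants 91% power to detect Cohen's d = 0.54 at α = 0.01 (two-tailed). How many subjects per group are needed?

z_{α/2} = 2.576, z_β = Φ⁻¹(0.91) = 1.341. For medium effect (d = 0.54): n per group = 2(z_{α/2} + z_β)²/d² = 2(2.576 + 1.341)²/0.54² = 105.2 → 106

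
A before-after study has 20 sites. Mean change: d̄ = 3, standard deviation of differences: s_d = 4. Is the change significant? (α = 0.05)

t = d̄/(s_d/√n) = 3/(4/√20) = 3.354. df = 19, critical t = ±2.093. Reject H₀.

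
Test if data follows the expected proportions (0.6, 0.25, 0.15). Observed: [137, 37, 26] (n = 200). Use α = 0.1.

Expected: [120.0, 50.0, 30.0]. χ² = 6.322. df = 2, critical = 4.605. Reject H₀.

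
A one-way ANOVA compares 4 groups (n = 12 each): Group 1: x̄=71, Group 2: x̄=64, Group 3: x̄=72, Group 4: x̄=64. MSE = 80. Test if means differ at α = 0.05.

Grand mean = 67.75. SS_between = 681.0, MS_between = 227.0. F = 2.837, F_crit ≈ 2.816. Reject H₀.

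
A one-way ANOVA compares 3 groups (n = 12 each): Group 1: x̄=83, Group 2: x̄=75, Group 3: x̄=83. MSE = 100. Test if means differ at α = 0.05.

Grand mean = 80.33. SS_between = 512.0, MS_between = 256.0. F = 2.56, F_crit ≈ 3.285. Fail to reject H₀.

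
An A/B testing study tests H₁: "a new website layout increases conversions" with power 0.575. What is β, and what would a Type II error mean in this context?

β = 1 - power = 1 - 0.575 = 0.425. A Type II error is failing to reject H₀ when H₀ is false (false negative) — here, failing to conclude that a new website layout increases conversions when in fact it is true. Consequence: discarding a layout that would have improved conversions — lost revenue.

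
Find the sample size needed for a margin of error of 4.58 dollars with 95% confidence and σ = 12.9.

n = (z*σ/E)² = (1.96×12.9/4.58)² = 30.5 → n = 31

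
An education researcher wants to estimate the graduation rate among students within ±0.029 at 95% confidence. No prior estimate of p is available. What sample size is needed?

Conservative approach: use p = 0.5 (maximizes p(1-p) = 0.25). n = z²(0.25)/E² = 1.96²×0.25/0.029² = 1142.0 → n = 1142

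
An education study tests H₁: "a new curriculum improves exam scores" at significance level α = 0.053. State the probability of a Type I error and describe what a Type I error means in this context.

P(Type I error) = α = 0.053. A Type I error is rejecting H₀ when H₀ is actually true (false positive) — here, concluding that a new curriculum improves exam scores when in fact this is not the case. Consequence: adopting a curriculum that gives no real benefit — disruption for nothing.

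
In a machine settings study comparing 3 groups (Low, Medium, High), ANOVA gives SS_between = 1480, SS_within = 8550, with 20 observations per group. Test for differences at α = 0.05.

df_between = 2, df_within = 57. F = MS_between/MS_within = 740.0/150.0 = 4.933. F_crit ≈ 3.159. Reject H₀. At least one mean differs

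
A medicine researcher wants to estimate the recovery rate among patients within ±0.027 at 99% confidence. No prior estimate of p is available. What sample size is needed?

Conservative approach: use p = 0.5 (maximizes p(1-p) = 0.25). n = z²(0.25)/E² = 2.576²×0.25/0.027² = 2275.6 → n = 2276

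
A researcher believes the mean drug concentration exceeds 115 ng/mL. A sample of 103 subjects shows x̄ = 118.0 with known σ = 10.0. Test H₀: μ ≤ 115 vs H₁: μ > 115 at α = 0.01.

z = 3.045. Critical value: 2.33. Reject H₀.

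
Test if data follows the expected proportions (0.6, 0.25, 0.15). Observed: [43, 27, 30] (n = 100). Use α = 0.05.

Expected: [60.0, 25.0, 15.0]. χ² = 19.977. df = 2, critical = 5.991. Reject H₀.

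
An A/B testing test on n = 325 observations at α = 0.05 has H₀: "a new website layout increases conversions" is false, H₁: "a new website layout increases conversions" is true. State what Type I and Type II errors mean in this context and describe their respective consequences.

Type I (false positive): concluding that a new website layout increases conversions when it is not — rolling out a layout that doesn't actually help — wasted engineering effort. Type II (false negative): failing to conclude that a new website layout increases conversions when it is — discarding a layout that would have improved conversions — lost revenue. Which is costlier depends on domain priorities and is a judgement call rather than a statistical fact.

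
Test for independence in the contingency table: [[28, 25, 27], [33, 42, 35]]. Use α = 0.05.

χ² = 1.045. df = 2, critical = 5.991. Fail to reject H₀. No evidence of dependence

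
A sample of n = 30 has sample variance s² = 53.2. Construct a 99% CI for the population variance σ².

df = 29. χ²_{0.005} = 52.336, χ²_{0.995} = 13.121. CI for σ² = ((n-1)s²/χ²_{α/2}, (n-1)s²/χ²_{1-α/2}) = (29·53.2/52.336, 29·53.2/13.121) = (29.48, 117.58)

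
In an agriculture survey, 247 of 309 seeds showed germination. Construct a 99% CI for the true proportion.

p̂ = 0.799. CI = p̂ ± z*√(p̂(1-p̂)/n) = (0.741, 0.858)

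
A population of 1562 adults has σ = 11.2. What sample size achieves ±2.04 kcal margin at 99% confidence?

Without FPC: n₀ = (2.576×11.2/2.04)² = 200.017. With FPC: n = n₀N/(n₀+N-1) = 177.4 → n = 178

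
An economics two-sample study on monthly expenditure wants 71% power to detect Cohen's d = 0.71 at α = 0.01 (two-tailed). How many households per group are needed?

z_{α/2} = 2.576, z_β = Φ⁻¹(0.71) = 0.553. For medium effect (d = 0.71): n per group = 2(z_{α/2} + z_β)²/d² = 2(2.576 + 0.553)²/0.71² = 38.8 → 39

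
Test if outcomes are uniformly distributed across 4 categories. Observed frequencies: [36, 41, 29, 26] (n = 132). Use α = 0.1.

Expected = 33 each. χ² = Σ(O-E)²/E = 4.182. df = 3, critical value = 6.251. Fail to reject H₀.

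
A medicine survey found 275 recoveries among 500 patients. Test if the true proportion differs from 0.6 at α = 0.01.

p̂ = 0.55, p₀ = 0.6. z = (p̂ - p₀)/√(p₀(1-p₀)/n) = -2.282. Critical: ±2.576. Fail to reject H₀.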